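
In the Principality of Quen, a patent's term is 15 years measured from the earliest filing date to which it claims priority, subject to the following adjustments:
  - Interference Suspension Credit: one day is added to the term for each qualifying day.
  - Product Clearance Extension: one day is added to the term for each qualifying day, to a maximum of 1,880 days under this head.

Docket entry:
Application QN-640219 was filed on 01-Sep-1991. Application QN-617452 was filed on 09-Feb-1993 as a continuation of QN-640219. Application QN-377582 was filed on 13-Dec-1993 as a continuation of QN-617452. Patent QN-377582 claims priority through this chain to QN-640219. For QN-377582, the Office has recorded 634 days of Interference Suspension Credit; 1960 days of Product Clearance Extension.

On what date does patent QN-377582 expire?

Earliest priority filing: 1 September 1991.
Base term: 1 September 1991 + 15 years → 1 September 2006.
Interference Suspension Credit: +634 days → 27 May 2008.
Product Clearance Extension: 1960 days claimed exceeds the 1880-day cap, so +1880 days → 20 July 2013.

July 20, 2013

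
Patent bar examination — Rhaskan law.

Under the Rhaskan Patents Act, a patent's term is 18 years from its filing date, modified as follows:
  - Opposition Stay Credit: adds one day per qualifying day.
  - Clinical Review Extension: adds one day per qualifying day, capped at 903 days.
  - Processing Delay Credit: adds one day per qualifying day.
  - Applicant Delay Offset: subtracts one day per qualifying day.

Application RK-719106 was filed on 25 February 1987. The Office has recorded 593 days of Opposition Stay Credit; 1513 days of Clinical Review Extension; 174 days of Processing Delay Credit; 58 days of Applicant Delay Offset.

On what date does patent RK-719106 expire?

Base term: filing date + 18 years → 25 February 2005.
Opposition Stay Credit: +593 days → 11 October 2006.
Clinical Review Extension: 1513 days claimed exceeds the 903-day cap, so +903 days → 1 April 2009.
Processing Delay Credit: +174 days → 22 September 2009.
Applicant Delay Offset: −58 days → 26 July 2009.

July 26, 2009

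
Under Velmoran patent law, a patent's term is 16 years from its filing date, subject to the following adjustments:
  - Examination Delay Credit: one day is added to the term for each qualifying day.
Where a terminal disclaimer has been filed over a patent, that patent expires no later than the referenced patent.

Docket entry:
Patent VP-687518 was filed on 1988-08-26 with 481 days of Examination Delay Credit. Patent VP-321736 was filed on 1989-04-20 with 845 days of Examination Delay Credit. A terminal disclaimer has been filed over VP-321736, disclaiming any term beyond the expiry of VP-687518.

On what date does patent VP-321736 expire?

Natural term of VP-321736:
  Base: filing + 16 years → 20 April 2005.
  Examination Delay Credit: +845 days → 13 August 2007.
Expiry of referenced patent VP-687518:
  Base: filing + 16 years → 26 August 2004.
  Examination Delay Credit: +481 days → 20 December 2005.
Terminal disclaimer: VP-321736 expires on the earlier of 13 August 2007 and 20 December 2005.

December 20, 2005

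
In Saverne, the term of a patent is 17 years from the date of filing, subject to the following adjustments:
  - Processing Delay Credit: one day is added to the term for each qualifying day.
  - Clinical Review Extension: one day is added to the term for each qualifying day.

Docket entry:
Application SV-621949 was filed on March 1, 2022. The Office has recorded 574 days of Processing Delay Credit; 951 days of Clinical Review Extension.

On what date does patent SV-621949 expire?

Base term: filing date + 17 years → 1 March 2039.
Processing Delay Credit: +574 days → 25 September 2040.
Clinical Review Extension: +951 days → 4 May 2043.

2043-05-04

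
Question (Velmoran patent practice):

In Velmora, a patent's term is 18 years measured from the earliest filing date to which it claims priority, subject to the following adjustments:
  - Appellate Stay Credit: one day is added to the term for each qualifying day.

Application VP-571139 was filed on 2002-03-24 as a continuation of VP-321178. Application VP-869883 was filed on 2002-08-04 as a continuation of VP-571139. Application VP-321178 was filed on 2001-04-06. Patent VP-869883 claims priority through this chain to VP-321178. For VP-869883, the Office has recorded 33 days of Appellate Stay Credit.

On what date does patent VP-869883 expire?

May 9, 2019

Earliest priority filing: 6 April 2001.
Base term: 6 April 2001 + 18 years → 6 April 2019.
Appellate Stay Credit: +33 days → 9 May 2019.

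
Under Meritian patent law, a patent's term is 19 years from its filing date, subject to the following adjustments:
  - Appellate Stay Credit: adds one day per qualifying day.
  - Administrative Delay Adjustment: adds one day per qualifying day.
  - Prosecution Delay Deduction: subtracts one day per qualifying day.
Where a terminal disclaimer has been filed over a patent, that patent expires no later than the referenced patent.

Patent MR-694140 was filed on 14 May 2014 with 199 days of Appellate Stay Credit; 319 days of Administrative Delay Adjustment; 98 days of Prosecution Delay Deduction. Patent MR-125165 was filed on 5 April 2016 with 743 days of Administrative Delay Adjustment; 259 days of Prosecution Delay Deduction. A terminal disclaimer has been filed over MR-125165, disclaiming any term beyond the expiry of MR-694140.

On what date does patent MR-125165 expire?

Natural term of MR-125165:
  Base: filing + 19 years → 5 April 2035.
  Administrative Delay Adjustment: +743 days → 17 April 2037.
  Prosecution Delay Deduction: −259 days → 1 August 2036.
Expiry of referenced patent MR-694140:
  Base: filing + 19 years → 14 May 2033.
  Appellate Stay Credit: +199 days → 29 November 2033.
  Administrative Delay Adjustment: +319 days → 14 October 2034.
  Prosecution Delay Deduction: −98 days → 8 July 2034.
Terminal disclaimer: MR-125165 expires on the earlier of 1 August 2036 and 8 July 2034.

July 8, 2034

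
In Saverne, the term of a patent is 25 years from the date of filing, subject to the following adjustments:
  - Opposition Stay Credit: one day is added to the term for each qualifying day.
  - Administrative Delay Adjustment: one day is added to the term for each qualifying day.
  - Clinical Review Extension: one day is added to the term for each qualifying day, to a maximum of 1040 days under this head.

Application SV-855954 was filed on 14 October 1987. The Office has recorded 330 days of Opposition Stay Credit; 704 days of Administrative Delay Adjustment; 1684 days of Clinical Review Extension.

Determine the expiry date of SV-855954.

June 19, 2018

Base term: filing date + 25 years → 14 October 2012.
Opposition Stay Credit: +330 days → 9 September 2013.
Administrative Delay Adjustment: +704 days → 14 August 2015.
Clinical Review Extension: 1684 days claimed exceeds the 1040-day cap, so +1040 days → 19 June 2018.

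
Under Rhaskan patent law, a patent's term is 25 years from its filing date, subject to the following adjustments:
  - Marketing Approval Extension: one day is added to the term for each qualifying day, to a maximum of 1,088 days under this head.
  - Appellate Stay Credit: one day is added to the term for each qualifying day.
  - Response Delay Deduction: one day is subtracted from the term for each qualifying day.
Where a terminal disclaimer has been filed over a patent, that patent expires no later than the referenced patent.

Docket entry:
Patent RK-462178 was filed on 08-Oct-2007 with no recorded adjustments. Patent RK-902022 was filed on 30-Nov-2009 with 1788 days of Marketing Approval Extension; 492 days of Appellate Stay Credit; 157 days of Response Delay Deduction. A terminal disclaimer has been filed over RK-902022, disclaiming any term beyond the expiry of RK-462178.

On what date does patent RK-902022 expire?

October 8, 2032

Natural term of RK-902022:
  Base: filing + 25 years → 30 November 2034.
  Marketing Approval Extension: 1788 days claimed exceeds the 1088-day cap, so +1088 days → 22 November 2037.
  Appellate Stay Credit: +492 days → 29 March 2039.
  Response Delay Deduction: −157 days → 23 October 2038.
Expiry of referenced patent RK-462178:
  Base: filing + 25 years → 8 October 2032.
Terminal disclaimer: RK-902022 expires on the earlier of 23 October 2038 and 8 October 2032.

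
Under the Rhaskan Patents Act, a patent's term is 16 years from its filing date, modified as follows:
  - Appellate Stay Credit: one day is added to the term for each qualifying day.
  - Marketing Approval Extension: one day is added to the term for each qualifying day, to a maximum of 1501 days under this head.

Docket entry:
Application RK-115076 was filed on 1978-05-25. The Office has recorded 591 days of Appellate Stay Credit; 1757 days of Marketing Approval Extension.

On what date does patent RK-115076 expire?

Base term: filing date + 16 years → 25 May 1994.
Appellate Stay Credit: +591 days → 6 January 1996.
Marketing Approval Extension: 1757 days claimed exceeds the 1501-day cap, so +1501 days → 15 February 2000.

2000-02-15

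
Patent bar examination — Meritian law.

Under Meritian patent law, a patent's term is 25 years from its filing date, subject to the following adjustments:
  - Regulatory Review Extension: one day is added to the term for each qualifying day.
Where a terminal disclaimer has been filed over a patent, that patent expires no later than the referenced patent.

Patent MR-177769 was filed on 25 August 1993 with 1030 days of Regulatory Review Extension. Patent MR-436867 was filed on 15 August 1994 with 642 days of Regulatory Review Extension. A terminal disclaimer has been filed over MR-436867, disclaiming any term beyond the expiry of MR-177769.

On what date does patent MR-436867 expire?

2021-05-18

Natural term of MR-436867:
  Base: filing + 25 years → 15 August 2019.
  Regulatory Review Extension: +642 days → 18 May 2021.
Expiry of referenced patent MR-177769:
  Base: filing + 25 years → 25 August 2018.
  Regulatory Review Extension: +1030 days → 20 June 2021.
Terminal disclaimer: MR-436867 expires on the earlier of 18 May 2021 and 20 June 2021.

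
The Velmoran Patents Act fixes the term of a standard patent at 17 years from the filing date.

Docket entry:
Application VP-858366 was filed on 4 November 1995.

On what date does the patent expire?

2012-11-04

Filing date + 17 years → 4 November 2012.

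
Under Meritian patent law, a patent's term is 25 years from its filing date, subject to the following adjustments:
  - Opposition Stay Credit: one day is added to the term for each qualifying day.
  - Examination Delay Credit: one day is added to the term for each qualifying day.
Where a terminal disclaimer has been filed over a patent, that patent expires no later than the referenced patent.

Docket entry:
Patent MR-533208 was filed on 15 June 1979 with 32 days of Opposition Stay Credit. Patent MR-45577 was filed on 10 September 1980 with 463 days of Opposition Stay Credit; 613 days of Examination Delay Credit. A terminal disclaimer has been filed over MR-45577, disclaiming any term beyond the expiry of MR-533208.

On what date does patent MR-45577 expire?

July 17, 2004

Natural term of MR-45577:
  Base: filing + 25 years → 10 September 2005.
  Opposition Stay Credit: +463 days → 17 December 2006.
  Examination Delay Credit: +613 days → 21 August 2008.
Expiry of referenced patent MR-533208:
  Base: filing + 25 years → 15 June 2004.
  Opposition Stay Credit: +32 days → 17 July 2004.
Terminal disclaimer: MR-45577 expires on the earlier of 21 August 2008 and 17 July 2004.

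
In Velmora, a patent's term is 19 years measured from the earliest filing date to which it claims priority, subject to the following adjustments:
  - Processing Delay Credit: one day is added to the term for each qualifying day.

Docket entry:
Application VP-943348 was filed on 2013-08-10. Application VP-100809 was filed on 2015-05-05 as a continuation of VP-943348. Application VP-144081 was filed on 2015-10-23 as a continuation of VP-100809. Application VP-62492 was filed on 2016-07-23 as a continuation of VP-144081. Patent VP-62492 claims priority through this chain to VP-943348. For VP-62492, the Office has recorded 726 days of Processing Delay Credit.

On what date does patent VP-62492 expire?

Earliest priority filing: 10 August 2013.
Base term: 10 August 2013 + 19 years → 10 August 2032.
Processing Delay Credit: +726 days → 6 August 2034.

August 6, 2034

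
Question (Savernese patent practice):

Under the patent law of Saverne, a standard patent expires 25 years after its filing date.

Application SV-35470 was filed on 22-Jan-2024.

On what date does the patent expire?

2049-01-22

Filing date + 25 years → 22 January 2049.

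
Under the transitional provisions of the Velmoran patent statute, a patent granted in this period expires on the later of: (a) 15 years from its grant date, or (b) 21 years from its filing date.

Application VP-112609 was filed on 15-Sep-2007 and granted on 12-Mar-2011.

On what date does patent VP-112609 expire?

September 15, 2028

(a) grant + 15 years → 12 March 2026.
(b) filing + 21 years → 15 September 2028.
Later of the two: 15 September 2028.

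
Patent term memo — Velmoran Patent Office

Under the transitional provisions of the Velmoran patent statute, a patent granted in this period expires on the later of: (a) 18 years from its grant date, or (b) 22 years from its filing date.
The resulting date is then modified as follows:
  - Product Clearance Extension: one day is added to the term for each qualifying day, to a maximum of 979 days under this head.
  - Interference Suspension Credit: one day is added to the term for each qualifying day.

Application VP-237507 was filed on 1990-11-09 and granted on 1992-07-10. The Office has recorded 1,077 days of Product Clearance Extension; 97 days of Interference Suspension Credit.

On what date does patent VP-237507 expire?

(a) grant + 18 years → 10 July 2010.
(b) filing + 22 years → 9 November 2012.
Later of the two: 9 November 2012.
Product Clearance Extension: 1077 days claimed exceeds the 979-day cap, so +979 days → 16 July 2015.
Interference Suspension Credit: +97 days → 21 October 2015.

2015-10-21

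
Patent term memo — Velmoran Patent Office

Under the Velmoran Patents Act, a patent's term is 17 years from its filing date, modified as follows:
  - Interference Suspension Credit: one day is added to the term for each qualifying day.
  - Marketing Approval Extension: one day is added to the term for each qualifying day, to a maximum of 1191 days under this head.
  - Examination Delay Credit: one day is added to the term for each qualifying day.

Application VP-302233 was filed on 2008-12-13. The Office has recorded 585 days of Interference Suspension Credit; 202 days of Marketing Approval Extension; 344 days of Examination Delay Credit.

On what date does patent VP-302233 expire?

Base term: filing date + 17 years → 13 December 2025.
Interference Suspension Credit: +585 days → 21 July 2027.
Marketing Approval Extension: 202 days (within the 1191-day cap) → +202 days → 8 February 2028.
Examination Delay Credit: +344 days → 17 January 2029.

January 17, 2029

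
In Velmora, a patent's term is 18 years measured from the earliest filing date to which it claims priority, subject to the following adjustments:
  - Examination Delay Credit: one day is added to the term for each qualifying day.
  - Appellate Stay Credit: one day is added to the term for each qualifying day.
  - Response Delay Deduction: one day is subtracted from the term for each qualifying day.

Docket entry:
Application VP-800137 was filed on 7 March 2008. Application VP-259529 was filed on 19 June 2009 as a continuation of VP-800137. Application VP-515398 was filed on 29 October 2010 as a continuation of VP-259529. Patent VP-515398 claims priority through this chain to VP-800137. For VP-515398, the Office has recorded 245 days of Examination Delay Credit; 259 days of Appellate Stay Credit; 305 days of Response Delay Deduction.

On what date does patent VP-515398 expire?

Earliest priority filing: 7 March 2008.
Base term: 7 March 2008 + 18 years → 7 March 2026.
Examination Delay Credit: +245 days → 7 November 2026.
Appellate Stay Credit: +259 days → 24 July 2027.
Response Delay Deduction: −305 days → 22 September 2026.

September 22, 2026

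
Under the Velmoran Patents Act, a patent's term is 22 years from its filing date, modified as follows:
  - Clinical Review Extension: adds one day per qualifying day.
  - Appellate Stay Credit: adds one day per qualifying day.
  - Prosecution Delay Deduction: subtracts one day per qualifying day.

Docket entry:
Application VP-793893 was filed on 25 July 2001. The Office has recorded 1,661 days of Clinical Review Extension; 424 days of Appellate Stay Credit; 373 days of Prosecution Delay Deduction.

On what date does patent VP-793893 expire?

2028-04-01

Base term: filing date + 22 years → 25 July 2023.
Clinical Review Extension: +1661 days → 10 February 2028.
Appellate Stay Credit: +424 days → 9 April 2029.
Prosecution Delay Deduction: −373 days → 1 April 2028.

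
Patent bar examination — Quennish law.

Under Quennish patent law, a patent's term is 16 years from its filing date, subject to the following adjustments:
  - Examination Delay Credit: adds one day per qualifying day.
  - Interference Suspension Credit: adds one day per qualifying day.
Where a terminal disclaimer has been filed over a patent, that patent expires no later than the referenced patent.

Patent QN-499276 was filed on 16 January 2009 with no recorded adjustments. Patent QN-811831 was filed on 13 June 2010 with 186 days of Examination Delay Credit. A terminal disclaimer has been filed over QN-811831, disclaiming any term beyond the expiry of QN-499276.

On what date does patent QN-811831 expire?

2025-01-16

Natural term of QN-811831:
  Base: filing + 16 years → 13 June 2026.
  Examination Delay Credit: +186 days → 16 December 2026.
Expiry of referenced patent QN-499276:
  Base: filing + 16 years → 16 January 2025.
Terminal disclaimer: QN-811831 expires on the earlier of 16 December 2026 and 16 January 2025.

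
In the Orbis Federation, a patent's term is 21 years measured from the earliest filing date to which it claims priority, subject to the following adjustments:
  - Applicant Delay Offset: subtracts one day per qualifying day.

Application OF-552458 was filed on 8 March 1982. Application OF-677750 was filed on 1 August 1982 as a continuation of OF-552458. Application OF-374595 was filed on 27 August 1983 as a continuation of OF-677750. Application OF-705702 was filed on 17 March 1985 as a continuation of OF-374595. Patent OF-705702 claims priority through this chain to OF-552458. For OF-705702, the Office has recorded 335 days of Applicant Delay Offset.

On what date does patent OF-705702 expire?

April 7, 2002

Earliest priority filing: 8 March 1982.
Base term: 8 March 1982 + 21 years → 8 March 2003.
Applicant Delay Offset: −335 days → 7 April 2002.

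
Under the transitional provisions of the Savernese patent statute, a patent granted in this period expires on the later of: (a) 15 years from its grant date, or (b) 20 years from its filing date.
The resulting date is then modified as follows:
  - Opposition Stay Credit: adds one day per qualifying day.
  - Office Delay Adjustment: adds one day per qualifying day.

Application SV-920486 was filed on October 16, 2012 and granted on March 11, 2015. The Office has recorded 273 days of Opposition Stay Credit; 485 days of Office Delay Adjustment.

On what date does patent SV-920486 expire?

2034-11-13

(a) grant + 15 years → 11 March 2030.
(b) filing + 20 years → 16 October 2032.
Later of the two: 16 October 2032.
Opposition Stay Credit: +273 days → 16 July 2033.
Office Delay Adjustment: +485 days → 13 November 2034.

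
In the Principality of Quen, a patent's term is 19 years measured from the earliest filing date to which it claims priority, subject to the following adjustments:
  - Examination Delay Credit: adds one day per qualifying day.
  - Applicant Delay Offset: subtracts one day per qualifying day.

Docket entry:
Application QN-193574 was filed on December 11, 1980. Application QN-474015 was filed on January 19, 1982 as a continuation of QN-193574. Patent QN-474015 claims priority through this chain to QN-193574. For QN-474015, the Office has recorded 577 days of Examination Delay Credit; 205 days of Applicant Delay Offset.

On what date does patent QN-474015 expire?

Earliest priority filing: 11 December 1980.
Base term: 11 December 1980 + 19 years → 11 December 1999.
Examination Delay Credit: +577 days → 10 July 2001.
Applicant Delay Offset: −205 days → 17 December 2000.

2000-12-17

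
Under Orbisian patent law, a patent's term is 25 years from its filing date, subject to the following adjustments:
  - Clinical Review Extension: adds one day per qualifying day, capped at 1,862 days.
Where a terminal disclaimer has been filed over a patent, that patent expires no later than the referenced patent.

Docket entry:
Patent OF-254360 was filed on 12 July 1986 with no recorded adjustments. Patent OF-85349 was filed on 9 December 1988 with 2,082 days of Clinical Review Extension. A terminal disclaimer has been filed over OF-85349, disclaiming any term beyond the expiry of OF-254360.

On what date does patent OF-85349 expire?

July 12, 2011

Natural term of OF-85349:
  Base: filing + 25 years → 9 December 2013.
  Clinical Review Extension: 2082 days claimed exceeds the 1862-day cap, so +1862 days → 14 January 2019.
Expiry of referenced patent OF-254360:
  Base: filing + 25 years → 12 July 2011.
Terminal disclaimer: OF-85349 expires on the earlier of 14 January 2019 and 12 July 2011.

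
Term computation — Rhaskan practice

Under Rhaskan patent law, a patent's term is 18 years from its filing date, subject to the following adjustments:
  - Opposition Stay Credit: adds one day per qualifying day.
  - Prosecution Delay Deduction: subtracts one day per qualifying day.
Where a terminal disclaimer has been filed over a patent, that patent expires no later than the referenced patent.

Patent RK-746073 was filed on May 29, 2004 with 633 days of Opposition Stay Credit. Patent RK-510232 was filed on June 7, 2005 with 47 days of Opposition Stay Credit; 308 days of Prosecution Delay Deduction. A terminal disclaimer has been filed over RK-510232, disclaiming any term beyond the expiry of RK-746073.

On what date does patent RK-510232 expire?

Natural term of RK-510232:
  Base: filing + 18 years → 7 June 2023.
  Opposition Stay Credit: +47 days → 24 July 2023.
  Prosecution Delay Deduction: −308 days → 19 September 2022.
Expiry of referenced patent RK-746073:
  Base: filing + 18 years → 29 May 2022.
  Opposition Stay Credit: +633 days → 21 February 2024.
Terminal disclaimer: RK-510232 expires on the earlier of 19 September 2022 and 21 February 2024.

2022-09-19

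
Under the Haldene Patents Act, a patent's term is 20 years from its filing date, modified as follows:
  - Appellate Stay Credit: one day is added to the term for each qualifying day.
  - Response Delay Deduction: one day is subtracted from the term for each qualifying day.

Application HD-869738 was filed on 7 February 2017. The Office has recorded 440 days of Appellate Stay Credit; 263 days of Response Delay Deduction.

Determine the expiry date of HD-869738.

Base term: filing date + 20 years → 7 February 2037.
Appellate Stay Credit: +440 days → 23 April 2038.
Response Delay Deduction: −263 days → 3 August 2037.

2037-08-03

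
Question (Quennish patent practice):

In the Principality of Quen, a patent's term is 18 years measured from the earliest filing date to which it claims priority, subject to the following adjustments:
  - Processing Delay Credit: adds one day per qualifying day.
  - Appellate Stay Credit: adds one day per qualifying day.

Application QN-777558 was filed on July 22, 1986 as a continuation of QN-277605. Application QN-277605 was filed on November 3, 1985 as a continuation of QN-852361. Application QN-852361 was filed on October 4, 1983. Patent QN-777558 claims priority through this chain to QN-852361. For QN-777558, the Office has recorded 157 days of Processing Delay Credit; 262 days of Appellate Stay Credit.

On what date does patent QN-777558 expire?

Earliest priority filing: 4 October 1983.
Base term: 4 October 1983 + 18 years → 4 October 2001.
Processing Delay Credit: +157 days → 10 March 2002.
Appellate Stay Credit: +262 days → 27 November 2002.

November 27, 2002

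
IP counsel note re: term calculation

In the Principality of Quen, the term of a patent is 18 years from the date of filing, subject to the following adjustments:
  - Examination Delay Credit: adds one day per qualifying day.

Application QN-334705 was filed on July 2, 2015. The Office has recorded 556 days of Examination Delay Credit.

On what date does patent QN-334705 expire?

Base term: filing date + 18 years → 2 July 2033.
Examination Delay Credit: +556 days → 9 January 2035.

January 9, 2035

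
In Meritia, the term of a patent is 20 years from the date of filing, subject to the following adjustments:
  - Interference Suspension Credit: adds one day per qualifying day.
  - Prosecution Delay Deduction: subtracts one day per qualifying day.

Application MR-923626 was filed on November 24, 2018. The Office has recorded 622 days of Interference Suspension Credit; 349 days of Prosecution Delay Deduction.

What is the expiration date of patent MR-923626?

Base term: filing date + 20 years → 24 November 2038.
Interference Suspension Credit: +622 days → 7 August 2040.
Prosecution Delay Deduction: −349 days → 24 August 2039.

August 24, 2039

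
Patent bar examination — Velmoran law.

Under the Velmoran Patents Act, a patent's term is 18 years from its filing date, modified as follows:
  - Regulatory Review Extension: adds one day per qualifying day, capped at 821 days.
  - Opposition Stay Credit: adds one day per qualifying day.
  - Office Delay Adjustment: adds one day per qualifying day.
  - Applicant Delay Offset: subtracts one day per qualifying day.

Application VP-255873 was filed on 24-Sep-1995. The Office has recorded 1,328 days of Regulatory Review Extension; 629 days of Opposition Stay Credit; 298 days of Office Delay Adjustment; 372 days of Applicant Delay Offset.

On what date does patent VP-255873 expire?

2017-07-01

Base term: filing date + 18 years → 24 September 2013.
Regulatory Review Extension: 1328 days claimed exceeds the 821-day cap, so +821 days → 24 December 2015.
Opposition Stay Credit: +629 days → 13 September 2017.
Office Delay Adjustment: +298 days → 8 July 2018.
Applicant Delay Offset: −372 days → 1 July 2017.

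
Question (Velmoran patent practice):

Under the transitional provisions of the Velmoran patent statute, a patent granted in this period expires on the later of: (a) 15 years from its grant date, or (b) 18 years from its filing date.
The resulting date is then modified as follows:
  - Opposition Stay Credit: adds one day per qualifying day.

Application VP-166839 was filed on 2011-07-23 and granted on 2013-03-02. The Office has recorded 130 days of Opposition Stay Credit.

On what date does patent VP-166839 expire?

November 30, 2029

(a) grant + 15 years → 2 March 2028.
(b) filing + 18 years → 23 July 2029.
Later of the two: 23 July 2029.
Opposition Stay Credit: +130 days → 30 November 2029.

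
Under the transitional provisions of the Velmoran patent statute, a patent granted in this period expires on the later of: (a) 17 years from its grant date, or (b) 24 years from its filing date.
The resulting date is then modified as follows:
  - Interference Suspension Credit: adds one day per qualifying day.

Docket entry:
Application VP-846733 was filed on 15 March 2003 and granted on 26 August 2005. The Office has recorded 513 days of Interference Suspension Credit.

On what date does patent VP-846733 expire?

August 9, 2028

(a) grant + 17 years → 26 August 2022.
(b) filing + 24 years → 15 March 2027.
Later of the two: 15 March 2027.
Interference Suspension Credit: +513 days → 9 August 2028.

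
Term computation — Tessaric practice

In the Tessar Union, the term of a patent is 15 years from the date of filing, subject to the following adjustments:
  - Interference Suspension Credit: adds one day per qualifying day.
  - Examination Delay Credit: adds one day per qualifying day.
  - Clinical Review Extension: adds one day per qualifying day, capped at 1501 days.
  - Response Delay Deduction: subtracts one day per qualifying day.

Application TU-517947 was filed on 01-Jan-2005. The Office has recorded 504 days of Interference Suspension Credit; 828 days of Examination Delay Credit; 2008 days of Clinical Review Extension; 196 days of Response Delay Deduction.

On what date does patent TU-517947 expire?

2027-03-22

Base term: filing date + 15 years → 1 January 2020.
Interference Suspension Credit: +504 days → 19 May 2021.
Examination Delay Credit: +828 days → 25 August 2023.
Clinical Review Extension: 2008 days claimed exceeds the 1501-day cap, so +1501 days → 4 October 2027.
Response Delay Deduction: −196 days → 22 March 2027.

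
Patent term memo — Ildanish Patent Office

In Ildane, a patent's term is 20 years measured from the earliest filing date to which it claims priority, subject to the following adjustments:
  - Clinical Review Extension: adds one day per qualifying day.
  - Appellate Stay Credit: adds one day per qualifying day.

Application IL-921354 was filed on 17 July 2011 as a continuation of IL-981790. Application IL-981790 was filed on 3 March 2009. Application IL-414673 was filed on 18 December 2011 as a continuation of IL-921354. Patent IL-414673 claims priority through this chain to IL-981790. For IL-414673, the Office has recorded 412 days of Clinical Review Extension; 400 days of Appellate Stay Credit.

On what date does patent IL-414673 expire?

Earliest priority filing: 3 March 2009.
Base term: 3 March 2009 + 20 years → 3 March 2029.
Clinical Review Extension: +412 days → 19 April 2030.
Appellate Stay Credit: +400 days → 24 May 2031.

2031-05-24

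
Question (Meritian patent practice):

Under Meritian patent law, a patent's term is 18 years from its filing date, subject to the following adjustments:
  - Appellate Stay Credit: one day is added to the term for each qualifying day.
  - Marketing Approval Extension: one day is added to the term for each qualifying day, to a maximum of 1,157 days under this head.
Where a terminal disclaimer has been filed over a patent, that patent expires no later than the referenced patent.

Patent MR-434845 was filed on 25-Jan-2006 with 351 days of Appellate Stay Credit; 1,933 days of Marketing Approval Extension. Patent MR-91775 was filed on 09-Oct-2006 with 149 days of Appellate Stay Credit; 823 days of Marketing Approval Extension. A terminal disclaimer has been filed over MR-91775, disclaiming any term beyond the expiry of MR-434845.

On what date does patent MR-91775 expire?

2027-06-08

Natural term of MR-91775:
  Base: filing + 18 years → 9 October 2024.
  Appellate Stay Credit: +149 days → 7 March 2025.
  Marketing Approval Extension: 823 days (within the 1157-day cap) → +823 days → 8 June 2027.
Expiry of referenced patent MR-434845:
  Base: filing + 18 years → 25 January 2024.
  Appellate Stay Credit: +351 days → 10 January 2025.
  Marketing Approval Extension: 1933 days claimed exceeds the 1157-day cap, so +1157 days → 12 March 2028.
Terminal disclaimer: MR-91775 expires on the earlier of 8 June 2027 and 12 March 2028.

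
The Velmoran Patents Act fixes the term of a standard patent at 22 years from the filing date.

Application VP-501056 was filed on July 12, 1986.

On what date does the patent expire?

July 12, 2008

Filing date + 22 years → 12 July 2008.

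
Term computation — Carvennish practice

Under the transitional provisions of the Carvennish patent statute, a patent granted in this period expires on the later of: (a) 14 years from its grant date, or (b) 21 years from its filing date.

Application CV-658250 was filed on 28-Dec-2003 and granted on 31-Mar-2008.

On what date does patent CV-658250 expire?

(a) grant + 14 years → 31 March 2022.
(b) filing + 21 years → 28 December 2024.
Later of the two: 28 December 2024.

2024-12-28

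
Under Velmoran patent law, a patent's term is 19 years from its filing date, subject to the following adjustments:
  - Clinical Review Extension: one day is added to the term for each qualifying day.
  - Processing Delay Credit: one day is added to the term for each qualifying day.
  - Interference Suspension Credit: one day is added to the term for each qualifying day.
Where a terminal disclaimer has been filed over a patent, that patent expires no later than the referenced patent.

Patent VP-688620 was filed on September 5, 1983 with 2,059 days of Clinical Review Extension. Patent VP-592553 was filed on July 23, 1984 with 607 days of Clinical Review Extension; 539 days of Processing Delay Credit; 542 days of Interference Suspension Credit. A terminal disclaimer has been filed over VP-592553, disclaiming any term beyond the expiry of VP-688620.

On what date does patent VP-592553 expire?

Natural term of VP-592553:
  Base: filing + 19 years → 23 July 2003.
  Clinical Review Extension: +607 days → 21 March 2005.
  Processing Delay Credit: +539 days → 11 September 2006.
  Interference Suspension Credit: +542 days → 6 March 2008.
Expiry of referenced patent VP-688620:
  Base: filing + 19 years → 5 September 2002.
  Clinical Review Extension: +2059 days → 25 April 2008.
Terminal disclaimer: VP-592553 expires on the earlier of 6 March 2008 and 25 April 2008.

2008-03-06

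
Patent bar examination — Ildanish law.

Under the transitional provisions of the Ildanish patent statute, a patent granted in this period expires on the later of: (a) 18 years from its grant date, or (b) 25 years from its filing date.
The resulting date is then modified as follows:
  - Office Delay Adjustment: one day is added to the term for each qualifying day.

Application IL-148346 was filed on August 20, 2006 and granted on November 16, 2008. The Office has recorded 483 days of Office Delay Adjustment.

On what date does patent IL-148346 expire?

(a) grant + 18 years → 16 November 2026.
(b) filing + 25 years → 20 August 2031.
Later of the two: 20 August 2031.
Office Delay Adjustment: +483 days → 15 December 2032.

December 15, 2032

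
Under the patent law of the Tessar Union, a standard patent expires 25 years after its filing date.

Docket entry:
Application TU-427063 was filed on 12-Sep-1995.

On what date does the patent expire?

Filing date + 25 years → 12 September 2020.

September 12, 2020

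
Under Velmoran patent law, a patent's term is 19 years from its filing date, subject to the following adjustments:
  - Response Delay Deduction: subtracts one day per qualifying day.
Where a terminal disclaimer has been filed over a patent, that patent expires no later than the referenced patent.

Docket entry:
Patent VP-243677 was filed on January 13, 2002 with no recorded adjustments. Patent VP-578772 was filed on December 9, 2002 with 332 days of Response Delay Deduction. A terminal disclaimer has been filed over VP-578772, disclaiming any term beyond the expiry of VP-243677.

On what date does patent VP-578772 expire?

2021-01-11

Natural term of VP-578772:
  Base: filing + 19 years → 9 December 2021.
  Response Delay Deduction: −332 days → 11 January 2021.
Expiry of referenced patent VP-243677:
  Base: filing + 19 years → 13 January 2021.
Terminal disclaimer: VP-578772 expires on the earlier of 11 January 2021 and 13 January 2021.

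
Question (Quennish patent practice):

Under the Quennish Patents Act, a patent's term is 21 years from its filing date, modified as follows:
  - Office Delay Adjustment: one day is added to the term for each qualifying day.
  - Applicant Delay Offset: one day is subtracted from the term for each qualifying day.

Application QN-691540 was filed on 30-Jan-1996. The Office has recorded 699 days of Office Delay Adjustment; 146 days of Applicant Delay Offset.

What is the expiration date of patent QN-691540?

August 6, 2018

Base term: filing date + 21 years → 30 January 2017.
Office Delay Adjustment: +699 days → 30 December 2018.
Applicant Delay Offset: −146 days → 6 August 2018.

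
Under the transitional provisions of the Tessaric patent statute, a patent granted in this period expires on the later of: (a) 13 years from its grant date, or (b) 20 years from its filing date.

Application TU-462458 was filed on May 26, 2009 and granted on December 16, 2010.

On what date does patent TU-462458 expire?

2029-05-26

(a) grant + 13 years → 16 December 2023.
(b) filing + 20 years → 26 May 2029.
Later of the two: 26 May 2029.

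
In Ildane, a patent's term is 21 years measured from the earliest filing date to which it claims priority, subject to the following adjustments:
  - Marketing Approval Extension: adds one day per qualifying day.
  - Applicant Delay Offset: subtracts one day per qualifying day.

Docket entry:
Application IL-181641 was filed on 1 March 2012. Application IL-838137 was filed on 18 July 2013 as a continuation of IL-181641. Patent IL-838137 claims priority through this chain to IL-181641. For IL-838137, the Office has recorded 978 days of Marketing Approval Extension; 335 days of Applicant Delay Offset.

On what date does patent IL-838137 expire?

Earliest priority filing: 1 March 2012.
Base term: 1 March 2012 + 21 years → 1 March 2033.
Marketing Approval Extension: +978 days → 4 November 2035.
Applicant Delay Offset: −335 days → 4 December 2034.

2034-12-04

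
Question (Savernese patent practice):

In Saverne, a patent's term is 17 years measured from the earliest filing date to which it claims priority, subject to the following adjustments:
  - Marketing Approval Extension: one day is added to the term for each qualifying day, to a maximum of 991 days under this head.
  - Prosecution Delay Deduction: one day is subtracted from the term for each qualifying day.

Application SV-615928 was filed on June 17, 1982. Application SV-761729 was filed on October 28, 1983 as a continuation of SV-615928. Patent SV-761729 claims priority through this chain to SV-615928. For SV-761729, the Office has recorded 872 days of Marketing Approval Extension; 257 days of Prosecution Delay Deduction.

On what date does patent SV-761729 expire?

2001-02-21

Earliest priority filing: 17 June 1982.
Base term: 17 June 1982 + 17 years → 17 June 1999.
Marketing Approval Extension: 872 days (within the 991-day cap) → +872 days → 5 November 2001.
Prosecution Delay Deduction: −257 days → 21 February 2001.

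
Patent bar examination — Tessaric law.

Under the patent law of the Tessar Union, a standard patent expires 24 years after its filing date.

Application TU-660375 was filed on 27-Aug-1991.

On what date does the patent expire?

August 27, 2015

Filing date + 24 years → 27 August 2015.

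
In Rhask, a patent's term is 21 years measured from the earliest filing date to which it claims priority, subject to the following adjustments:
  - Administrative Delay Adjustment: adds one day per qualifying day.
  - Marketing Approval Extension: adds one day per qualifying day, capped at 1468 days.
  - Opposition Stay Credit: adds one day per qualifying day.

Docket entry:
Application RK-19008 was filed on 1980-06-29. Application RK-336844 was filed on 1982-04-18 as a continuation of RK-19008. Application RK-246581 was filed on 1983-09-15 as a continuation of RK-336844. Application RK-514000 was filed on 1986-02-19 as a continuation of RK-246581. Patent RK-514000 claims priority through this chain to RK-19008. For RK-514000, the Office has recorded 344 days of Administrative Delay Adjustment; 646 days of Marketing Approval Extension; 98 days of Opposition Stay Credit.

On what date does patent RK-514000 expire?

Earliest priority filing: 29 June 1980.
Base term: 29 June 1980 + 21 years → 29 June 2001.
Administrative Delay Adjustment: +344 days → 8 June 2002.
Marketing Approval Extension: 646 days (within the 1468-day cap) → +646 days → 15 March 2004.
Opposition Stay Credit: +98 days → 21 June 2004.

June 21, 2004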